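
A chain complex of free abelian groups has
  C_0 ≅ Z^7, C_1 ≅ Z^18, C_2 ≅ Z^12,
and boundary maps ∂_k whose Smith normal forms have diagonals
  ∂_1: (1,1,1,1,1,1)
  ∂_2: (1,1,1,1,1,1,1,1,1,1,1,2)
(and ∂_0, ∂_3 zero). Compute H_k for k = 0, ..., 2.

H_0 ≅ Z,  H_1 ≅ Z/2,  H_2 = 0.

H_0: b_0 = 7 − 0 − 6 = 1; torsion from ∂_1 factors > 1: none. So H_0 ≅ Z.
H_1: b_1 = 18 − 6 − 12 = 0; torsion from ∂_2 factors > 1: [2]. So H_1 ≅ Z/2.
H_2: b_2 = 12 − 12 − 0 = 0; torsion from ∂_3 factors > 1: none. So H_2 ≅ 0.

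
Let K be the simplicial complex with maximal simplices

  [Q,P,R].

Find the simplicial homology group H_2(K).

We work with the vertex ordering P < Q < R. The simplices of K, each written with vertices in increasing order, are:

  0-simplices (3): P, Q, R
  1-simplices (3): PQ, PR, QR
  2-simplices (1): PQR

so the chain groups are C_0 ≅ Z^3, C_1 ≅ Z^3, C_2 ≅ Z^1.

The boundary map ∂_1: C_1 → C_0 sends each edge [p,q] (with p < q) to q − p.
As a 3×3 matrix over Z this has rank 2, with invariant factors (1,1).

The boundary map ∂_2: C_2 → C_1 maps a triangle to the signed sum of its edges. For instance
  ∂PQR = QR − PR + PQ.
This gives a 3×1 integer matrix of rank 1; reducing to Smith normal form yields diagonal entries (1).

From H_k ≅ ker(∂_k) / im(∂_{k+1}) we obtain:

  H_2: rank ker ∂_2 − rank ∂_3 = (1 − 1) − 0 = 0, and there is no ∂_3, so H_2 ≅ 0.

H_2 = 0.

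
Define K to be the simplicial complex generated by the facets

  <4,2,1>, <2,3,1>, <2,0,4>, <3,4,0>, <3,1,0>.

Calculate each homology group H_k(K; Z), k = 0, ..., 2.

H_0 ≅ Z,  H_1 ≅ Z,  H_2 = 0.

Take the total order 0 < 1 < 2 < 3 < 4 on the vertex set. Then K (dimension 2) consists of the simplices:

  0-simplices (5): [0], [1], [2], [3], [4]
  1-simplices (10): [0,1], [0,2], [0,3], [0,4], [1,2], [1,3], [1,4], [2,3], [2,4], [3,4]
  2-simplices (5): [0,1,3], [0,2,4], [0,3,4], [1,2,3], [1,2,4]

giving chain groups C_0 ≅ Z^5, C_1 ≅ Z^10, C_2 ≅ Z^5.

Boundary ∂_1: C_1 → C_0 maps an edge to its endpoints' difference, ∂[p,q] = q − p.
The resulting 5×10 matrix has rank 4, and its Smith normal form has invariant factors (1,1,1,1).

∂_2: C_2 → C_1 maps a triangle to the signed sum of its edges. For instance
  ∂[1,2,3] = [2,3] − [1,3] + [1,2],
  ∂[0,3,4] = [3,4] − [0,4] + [0,3].
As a 10×5 matrix over Z this has rank 5, with invariant factors (1,1,1,1,1).

Reading off H_k = ker ∂_k / im ∂_{k+1}:

  H_0: rank C_0 − rank ∂_1 = 5 − 4 = 1, and the invariant factors of ∂_1 are all 1, so H_0 ≅ Z.
  H_1: rank ker ∂_1 − rank ∂_2 = (10 − 4) − 5 = 1, and the invariant factors of ∂_2 are all 1, so H_1 ≅ Z.
  H_2: rank ker ∂_2 − rank ∂_3 = (5 − 5) − 0 = 0, and there is no ∂_3, so H_2 ≅ 0.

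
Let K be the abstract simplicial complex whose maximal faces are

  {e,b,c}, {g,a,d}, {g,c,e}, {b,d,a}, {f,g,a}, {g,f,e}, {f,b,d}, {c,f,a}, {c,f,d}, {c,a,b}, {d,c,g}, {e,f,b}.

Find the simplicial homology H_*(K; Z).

H_0 ≅ Z,  H_1 ≅ Z/2,  H_2 = 0.

Fix the vertex order a < b < c < d < e < f < g and write every simplex with vertices in increasing order. Then dim K = 2 and the simplices of K are:

  0-simplices (7): a, b, c, d, e, f, g
  1-simplices (18): ab, ac, ad, af, ag, bc, bd, be, bf, cd, ce, cf, cg, df, dg, ef, eg, fg
  2-simplices (12): abc, abd, acf, adg, afg, bce, bdf, bef, cdf, cdg, ceg, efg

Hence C_0 ≅ Z^7, C_1 ≅ Z^18, C_2 ≅ Z^12.

Boundary ∂_1: C_1 → C_0 is given by ∂[p,q] = [q] − [p].
The resulting 7×18 matrix has rank 6, and its Smith normal form has invariant factors (1,1,1,1,1,1).

Boundary ∂_2: C_2 → C_1 sends each 2-simplex [p,q,r] to [q,r] − [p,r] + [p,q]. For instance
  ∂abc = bc − ac + ab,
  ∂bef = ef − bf + be.
This gives a 18×12 integer matrix of rank 12; reducing to Smith normal form yields diagonal entries (1,1,1,1,1,1,1,1,1,1,1,2).

From H_k ≅ ker(∂_k) / im(∂_{k+1}) we obtain:

  H_0: rank C_0 − rank ∂_1 = 7 − 6 = 1, and the invariant factors of ∂_1 are all 1, so H_0 ≅ Z.
  H_1: rank ker ∂_1 − rank ∂_2 = (18 − 6) − 12 = 0, and ∂_2 has invariant factor 2 > 1, so H_1 ≅ Z/2.
  H_2: rank ker ∂_2 − rank ∂_3 = (12 − 12) − 0 = 0, and there is no ∂_3, so H_2 ≅ 0.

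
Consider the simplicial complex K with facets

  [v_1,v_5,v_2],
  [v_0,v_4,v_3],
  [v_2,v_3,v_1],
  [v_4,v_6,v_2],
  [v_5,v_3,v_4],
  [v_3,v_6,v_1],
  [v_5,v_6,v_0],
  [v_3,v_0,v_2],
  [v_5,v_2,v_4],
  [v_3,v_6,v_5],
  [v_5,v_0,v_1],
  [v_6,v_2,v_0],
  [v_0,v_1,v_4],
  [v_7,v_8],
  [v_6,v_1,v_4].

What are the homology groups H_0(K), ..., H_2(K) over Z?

H_0 ≅ Z^2,  H_1 ≅ Z^2,  H_2 ≅ Z.

Take the total order v_0 < v_1 < v_2 < v_3 < v_4 < v_5 < v_6 < v_7 < v_8 on the vertex set. Then K (dimension 2) consists of the simplices:

  0-simplices (9): [v_0], [v_1], [v_2], [v_3], [v_4], [v_5], [v_6], [v_7], [v_8]
  1-simplices (22): (22 of them)
  2-simplices (14): (14 of them)

giving chain groups C_0 ≅ Z^9, C_1 ≅ Z^22, C_2 ≅ Z^14.

Boundary ∂_1: C_1 → C_0 is given by ∂[p,q] = [q] − [p].
This gives a 9×22 integer matrix of rank 7; reducing to Smith normal form yields diagonal entries (1,1,1,1,1,1,1).

∂_2: C_2 → C_1 maps a triangle to the signed sum of its edges. For instance
  ∂[v_2,v_4,v_5] = [v_4,v_5] − [v_2,v_5] + [v_2,v_4],
  ∂[v_1,v_2,v_3] = [v_2,v_3] − [v_1,v_3] + [v_1,v_2].
As a 22×14 matrix over Z this has rank 13, with invariant factors (1,1,1,1,1,1,1,1,1,1,1,1,1).

From H_k ≅ ker(∂_k) / im(∂_{k+1}) we obtain:

  H_0: rank C_0 − rank ∂_1 = 9 − 7 = 2, and the invariant factors of ∂_1 are all 1, so H_0 = Z^2.
  H_1: rank ker ∂_1 − rank ∂_2 = (22 − 7) − 13 = 2, and the invariant factors of ∂_2 are all 1, so H_1 = Z^2.
  H_2: rank ker ∂_2 − rank ∂_3 = (14 − 13) − 0 = 1, and there is no ∂_3, so H_2 = Z.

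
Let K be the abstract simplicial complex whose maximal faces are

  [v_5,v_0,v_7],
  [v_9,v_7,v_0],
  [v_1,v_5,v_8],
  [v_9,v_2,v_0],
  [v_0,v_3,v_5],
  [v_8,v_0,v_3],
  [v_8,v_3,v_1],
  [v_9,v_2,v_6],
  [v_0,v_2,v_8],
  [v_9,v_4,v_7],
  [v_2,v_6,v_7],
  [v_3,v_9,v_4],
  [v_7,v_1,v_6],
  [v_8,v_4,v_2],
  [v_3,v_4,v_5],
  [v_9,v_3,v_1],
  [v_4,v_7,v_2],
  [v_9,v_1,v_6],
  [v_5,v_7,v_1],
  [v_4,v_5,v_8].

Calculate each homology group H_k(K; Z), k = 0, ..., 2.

Order the vertices as v_0 < v_1 < v_2 < v_3 < v_4 < v_5 < v_6 < v_7 < v_8 < v_9. Listing each simplex with vertices in this order, K has dimension 2 with simplices:

  0-simplices (10): [v_0], [v_1], [v_2], [v_3], [v_4], [v_5], [v_6], [v_7], [v_8], [v_9]
  1-simplices (30): (30 of them)
  2-simplices (20): (20 of them)

Hence C_0 ≅ Z^10, C_1 ≅ Z^30, C_2 ≅ Z^20.

∂_1: C_1 → C_0 maps an edge to its endpoints' difference, ∂[p,q] = q − p. For instance
  ∂[v_0,v_8] = [v_8] − [v_0].
As a 10×30 matrix over Z this has rank 9, with invariant factors (1,1,1,1,1,1,1,1,1).

∂_2: C_2 → C_1 maps a triangle to the signed sum of its edges. For instance
  ∂[v_1,v_5,v_7] = [v_5,v_7] − [v_1,v_7] + [v_1,v_5],
  ∂[v_3,v_4,v_5] = [v_4,v_5] − [v_3,v_5] + [v_3,v_4].
The resulting 30×20 matrix has rank 20, and its Smith normal form has invariant factors (1,1,1,1,1,1,1,1,1,1,1,1,1,1,1,1,1,1,1,2).

Reading off H_k = ker ∂_k / im ∂_{k+1}:

  H_0: rank C_0 − rank ∂_1 = 10 − 9 = 1, and the invariant factors of ∂_1 are all 1, so H_0 = Z.
  H_1: rank ker ∂_1 − rank ∂_2 = (30 − 9) − 20 = 1, and ∂_2 has invariant factor 2 > 1, so H_1 = Z ⊕ Z/2Z.
  H_2: rank ker ∂_2 − rank ∂_3 = (20 − 20) − 0 = 0, and there is no ∂_3, so H_2 = 0.

H_0 ≅ Z,  H_1 ≅ Z ⊕ Z/2Z,  H_2 = 0.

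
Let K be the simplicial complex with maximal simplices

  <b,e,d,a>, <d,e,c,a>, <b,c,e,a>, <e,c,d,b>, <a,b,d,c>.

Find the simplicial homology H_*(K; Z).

Order the vertices as a < b < c < d < e. Listing each simplex with vertices in this order, K has dimension 3 with simplices:

  0-simplices (5): a, b, c, d, e
  1-simplices (10): ab, ac, ad, ae, bc, bd, be, cd, ce, de
  2-simplices (10): abc, abd, abe, acd, ace, ade, bcd, bce, bde, cde
  3-simplices (5): abcd, abce, abde, acde, bcde

Hence C_0 ≅ Z^5, C_1 ≅ Z^10, C_2 ≅ Z^10, C_3 ≅ Z^5.

∂_1: C_1 → C_0 maps an edge to its endpoints' difference, ∂[p,q] = q − p.
The 5×10 boundary matrix has rank 4 and Smith normal form diag(1,1,1,1).

∂_2: C_2 → C_1 sends each 2-simplex [p,q,r] to [q,r] − [p,r] + [p,q]. For instance
  ∂ace = ce − ae + ac,
  ∂bcd = cd − bd + bc.
This gives a 10×10 integer matrix of rank 6; reducing to Smith normal form yields diagonal entries (1,1,1,1,1,1).

Boundary ∂_3: C_3 → C_2 sends each 3-simplex σ to the alternating sum Σ_i (−1)^i (σ with its i-th vertex removed). For instance
  ∂abce = bce − ace + abe − abc,
  ∂bcde = cde − bde + bce − bcd.
The resulting 10×5 matrix has rank 4, and its Smith normal form has invariant factors (1,1,1,1).

Computing H_k = (kernel of ∂_k) / (image of ∂_{k+1}):

  H_0: rank C_0 − rank ∂_1 = 5 − 4 = 1, and the invariant factors of ∂_1 are all 1, so H_0 ≅ Z.
  H_1: rank ker ∂_1 − rank ∂_2 = (10 − 4) − 6 = 0, and the invariant factors of ∂_2 are all 1, so H_1 ≅ 0.
  H_2: rank ker ∂_2 − rank ∂_3 = (10 − 6) − 4 = 0, and the invariant factors of ∂_3 are all 1, so H_2 ≅ 0.
  H_3: rank ker ∂_3 − rank ∂_4 = (5 − 4) − 0 = 1, and there is no ∂_4, so H_3 ≅ Z.

H_0 = Z,  H_1 = 0,  H_2 = 0,  H_3 = Z.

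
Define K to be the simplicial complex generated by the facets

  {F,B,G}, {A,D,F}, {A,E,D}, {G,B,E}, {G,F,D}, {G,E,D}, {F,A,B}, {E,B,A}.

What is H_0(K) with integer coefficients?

H_0 = Z.

Fix the vertex order A < B < D < E < F < G and write every simplex with vertices in increasing order. Then dim K = 2 and the simplices of K are:

  0-simplices (6): A, B, D, E, F, G
  1-simplices (12): AB, AD, AE, AF, BE, BF, BG, DE, DF, DG, EG, FG
  2-simplices (8): ABE, ABF, ADE, ADF, BEG, BFG, DEG, DFG

giving chain groups C_0 ≅ Z^6, C_1 ≅ Z^12, C_2 ≅ Z^8.

Boundary ∂_1: C_1 → C_0 sends each edge [p,q] (with p < q) to q − p.
This gives a 6×12 integer matrix of rank 5; reducing to Smith normal form yields diagonal entries (1,1,1,1,1).

∂_2: C_2 → C_1 maps a triangle to the signed sum of its edges. For instance
  ∂ABF = BF − AF + AB,
  ∂BEG = EG − BG + BE.
The resulting 12×8 matrix has rank 7, and its Smith normal form has invariant factors (1,1,1,1,1,1,1).

Reading off H_k = ker ∂_k / im ∂_{k+1}:

  H_0: rank C_0 − rank ∂_1 = 6 − 5 = 1, and the invariant factors of ∂_1 are all 1, so H_0 = Z.

(K is a triangulation of the 2-sphere S^2.)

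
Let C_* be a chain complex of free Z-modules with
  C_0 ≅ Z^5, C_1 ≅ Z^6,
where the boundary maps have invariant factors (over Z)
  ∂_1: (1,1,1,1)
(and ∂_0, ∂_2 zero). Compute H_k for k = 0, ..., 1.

H_0: b_0 = 5 − 0 − 4 = 1; torsion from ∂_1 factors > 1: none. So H_0 ≅ Z.
H_1: b_1 = 6 − 4 − 0 = 2; torsion from ∂_2 factors > 1: none. So H_1 ≅ Z^2.

H_0 ≅ Z,  H_1 ≅ Z^2.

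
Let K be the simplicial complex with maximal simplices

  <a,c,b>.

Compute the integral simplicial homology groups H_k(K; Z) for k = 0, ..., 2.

H_0 ≅ Z,  H_1 = 0,  H_2 = 0.

Fix the vertex order a < b < c and write every simplex with vertices in increasing order. Then dim K = 2 and the simplices of K are:

  0-simplices (3): a, b, c
  1-simplices (3): ab, ac, bc
  2-simplices (1): abc

giving chain groups C_0 ≅ Z^3, C_1 ≅ Z^3, C_2 ≅ Z^1.

∂_1: C_1 → C_0 is given by ∂[p,q] = [q] − [p]. For instance
  ∂ab = b − a.
The 3×3 boundary matrix has rank 2 and Smith normal form diag(1,1).

The boundary map ∂_2: C_2 → C_1 acts by ∂[p,q,r] = [q,r] − [p,r] + [p,q]. For instance
  ∂abc = bc − ac + ab.
This gives a 3×1 integer matrix of rank 1; reducing to Smith normal form yields diagonal entries (1).

Reading off H_k = ker ∂_k / im ∂_{k+1}:

  H_0: rank C_0 − rank ∂_1 = 3 − 2 = 1, and the invariant factors of ∂_1 are all 1, so H_0 ≅ Z.
  H_1: rank ker ∂_1 − rank ∂_2 = (3 − 2) − 1 = 0, and the invariant factors of ∂_2 are all 1, so H_1 ≅ 0.
  H_2: rank ker ∂_2 − rank ∂_3 = (1 − 1) − 0 = 0, and there is no ∂_3, so H_2 ≅ 0.

(K is a triangulation of the 2-simplex.)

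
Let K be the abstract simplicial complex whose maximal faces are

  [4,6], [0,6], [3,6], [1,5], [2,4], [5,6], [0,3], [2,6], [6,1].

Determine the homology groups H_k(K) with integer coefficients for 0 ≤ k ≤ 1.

Take the total order 0 < 1 < 2 < 3 < 4 < 5 < 6 on the vertex set. Then K (dimension 1) consists of the simplices:

  0-simplices (7): [0], [1], [2], [3], [4], [5], [6]
  1-simplices (9): [0,3], [0,6], [1,5], [1,6], [2,4], [2,6], [3,6], [4,6], [5,6]

giving chain groups C_0 ≅ Z^7, C_1 ≅ Z^9.

Boundary ∂_1: C_1 → C_0 is given by ∂[p,q] = [q] − [p].
The resulting 7×9 matrix has rank 6, and its Smith normal form has invariant factors (1,1,1,1,1,1).

Now H_k = ker ∂_k / im ∂_{k+1}, so:

  H_0: rank C_0 − rank ∂_1 = 7 − 6 = 1, and the invariant factors of ∂_1 are all 1, so H_0 = Z.
  H_1: rank ker ∂_1 − rank ∂_2 = (9 − 6) − 0 = 3, and there is no ∂_2, so H_1 = Z^3.

As a check, the Euler characteristic is 7 − 9 = -2, which agrees with 1 − 3 = -2.
(K is a triangulation of a wedge of 3 circles.)

H_0 ≅ Z,  H_1 ≅ Z^3.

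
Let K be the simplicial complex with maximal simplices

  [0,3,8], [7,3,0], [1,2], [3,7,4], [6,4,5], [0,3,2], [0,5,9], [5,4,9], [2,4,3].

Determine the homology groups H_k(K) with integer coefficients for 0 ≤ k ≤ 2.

Fix the vertex order 0 < 1 < 2 < 3 < 4 < 5 < 6 < 7 < 8 < 9 and write every simplex with vertices in increasing order. Then dim K = 2 and the simplices of K are:

  0-simplices (10): [0], [1], [2], [3], [4], [5], [6], [7], [8], [9]
  1-simplices (18): [0,2], [0,3], [0,5], [0,7], [0,8], [0,9], [1,2], [2,3], [2,4], [3,4], [3,7], [3,8], [4,5], [4,6], [4,7], [4,9], [5,6], [5,9]
  2-simplices (8): [0,2,3], [0,3,7], [0,3,8], [0,5,9], [2,3,4], [3,4,7], [4,5,6], [4,5,9]

giving chain groups C_0 ≅ Z^10, C_1 ≅ Z^18, C_2 ≅ Z^8.

Boundary ∂_1: C_1 → C_0 is given by ∂[p,q] = [q] − [p]. For instance
  ∂[0,8] = [8] − [0].
The 10×18 boundary matrix has rank 9 and Smith normal form diag(1,1,1,1,1,1,1,1,1).

Boundary ∂_2: C_2 → C_1 sends each 2-simplex [p,q,r] to [q,r] − [p,r] + [p,q]. For instance
  ∂[2,3,4] = [3,4] − [2,4] + [2,3],
  ∂[0,3,7] = [3,7] − [0,7] + [0,3].
The 18×8 boundary matrix has rank 8 and Smith normal form diag(1,1,1,1,1,1,1,1).

From H_k ≅ ker(∂_k) / im(∂_{k+1}) we obtain:

  H_0: rank C_0 − rank ∂_1 = 10 − 9 = 1, and the invariant factors of ∂_1 are all 1, so H_0 ≅ Z.
  H_1: rank ker ∂_1 − rank ∂_2 = (18 − 9) − 8 = 1, and the invariant factors of ∂_2 are all 1, so H_1 ≅ Z.
  H_2: rank ker ∂_2 − rank ∂_3 = (8 − 8) − 0 = 0, and there is no ∂_3, so H_2 ≅ 0.

H_0 ≅ Z,  H_1 ≅ Z,  H_2 = 0.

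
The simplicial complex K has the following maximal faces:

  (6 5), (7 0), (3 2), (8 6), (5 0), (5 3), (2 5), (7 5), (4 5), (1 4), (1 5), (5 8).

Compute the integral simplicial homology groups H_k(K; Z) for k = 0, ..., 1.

H_0 ≅ Z,  H_1 ≅ Z^4.

K has 9 vertices, 12 edges.
rank ∂_0 = 0, rank ∂_1 = 8 ⇒ b_0 = 9 − 0 − 8 = 1; all invariant factors of ∂_1 are 1 so no torsion. So H_0 = Z.
rank ∂_1 = 8, rank ∂_2 = 0 ⇒ b_1 = 12 − 8 − 0 = 4. So H_1 = Z^4.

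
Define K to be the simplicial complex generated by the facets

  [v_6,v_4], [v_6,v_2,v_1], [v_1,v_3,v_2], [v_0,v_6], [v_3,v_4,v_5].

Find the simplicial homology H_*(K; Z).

H_0 ≅ Z,  H_1 ≅ Z,  H_2 = 0.

K has 7 vertices, 10 edges, 3 triangles.
rank ∂_0 = 0, rank ∂_1 = 6 ⇒ b_0 = 7 − 0 − 6 = 1; all invariant factors of ∂_1 are 1 so no torsion. So H_0 ≅ Z.
rank ∂_1 = 6, rank ∂_2 = 3 ⇒ b_1 = 10 − 6 − 3 = 1; all invariant factors of ∂_2 are 1 so no torsion. So H_1 ≅ Z.
rank ∂_2 = 3, rank ∂_3 = 0 ⇒ b_2 = 3 − 3 − 0 = 0. So H_2 ≅ 0.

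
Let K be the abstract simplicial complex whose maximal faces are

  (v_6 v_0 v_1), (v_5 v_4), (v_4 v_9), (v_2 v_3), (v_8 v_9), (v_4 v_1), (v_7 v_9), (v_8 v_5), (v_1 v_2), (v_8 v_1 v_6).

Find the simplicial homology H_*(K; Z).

Take the total order v_0 < v_1 < v_2 < v_3 < v_4 < v_5 < v_6 < v_7 < v_8 < v_9 on the vertex set. Then K (dimension 2) consists of the simplices:

  0-simplices (10): [v_0], [v_1], [v_2], [v_3], [v_4], [v_5], [v_6], [v_7], [v_8], [v_9]
  1-simplices (13): [v_0,v_1], [v_0,v_6], [v_1,v_2], [v_1,v_4], [v_1,v_6], [v_1,v_8], [v_2,v_3], [v_4,v_5], [v_4,v_9], [v_5,v_8], [v_6,v_8], [v_7,v_9], [v_8,v_9]
  2-simplices (2): [v_0,v_1,v_6], [v_1,v_6,v_8]

so the chain groups are C_0 ≅ Z^10, C_1 ≅ Z^13, C_2 ≅ Z^2.

Boundary ∂_1: C_1 → C_0 maps an edge to its endpoints' difference, ∂[p,q] = q − p.
As a 10×13 matrix over Z this has rank 9, with invariant factors (1,1,1,1,1,1,1,1,1).

The boundary map ∂_2: C_2 → C_1 acts by ∂[p,q,r] = [q,r] − [p,r] + [p,q]. For instance
  ∂[v_1,v_6,v_8] = [v_6,v_8] − [v_1,v_8] + [v_1,v_6],
  ∂[v_0,v_1,v_6] = [v_1,v_6] − [v_0,v_6] + [v_0,v_1].
The 13×2 boundary matrix has rank 2 and Smith normal form diag(1,1).

Computing H_k = (kernel of ∂_k) / (image of ∂_{k+1}):

  H_0: rank C_0 − rank ∂_1 = 10 − 9 = 1, and the invariant factors of ∂_1 are all 1, so H_0 ≅ Z.
  H_1: rank ker ∂_1 − rank ∂_2 = (13 − 9) − 2 = 2, and the invariant factors of ∂_2 are all 1, so H_1 ≅ Z^2.
  H_2: rank ker ∂_2 − rank ∂_3 = (2 − 2) − 0 = 0, and there is no ∂_3, so H_2 ≅ 0.

H_0 = Z,  H_1 = Z^2,  H_2 = 0.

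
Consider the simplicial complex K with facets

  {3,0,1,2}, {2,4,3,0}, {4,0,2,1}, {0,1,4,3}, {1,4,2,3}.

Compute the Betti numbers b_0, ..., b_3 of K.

Fix the vertex order 0 < 1 < 2 < 3 < 4 and write every simplex with vertices in increasing order. Then dim K = 3 and the simplices of K are:

  0-simplices (5): [0], [1], [2], [3], [4]
  1-simplices (10): [0,1], [0,2], [0,3], [0,4], [1,2], [1,3], [1,4], [2,3], [2,4], [3,4]
  2-simplices (10): [0,1,2], [0,1,3], [0,1,4], [0,2,3], [0,2,4], [0,3,4], [1,2,3], [1,2,4], [1,3,4], [2,3,4]
  3-simplices (5): [0,1,2,3], [0,1,2,4], [0,1,3,4], [0,2,3,4], [1,2,3,4]

Hence C_0 ≅ Z^5, C_1 ≅ Z^10, C_2 ≅ Z^10, C_3 ≅ Z^5.

∂_1: C_1 → C_0 sends each edge [p,q] (with p < q) to q − p.
The resulting 5×10 matrix has rank 4, and its Smith normal form has invariant factors (1,1,1,1).

Boundary ∂_2: C_2 → C_1 acts by ∂[p,q,r] = [q,r] − [p,r] + [p,q]. For instance
  ∂[1,3,4] = [3,4] − [1,4] + [1,3],
  ∂[0,3,4] = [3,4] − [0,4] + [0,3].
The 10×10 boundary matrix has rank 6 and Smith normal form diag(1,1,1,1,1,1).

∂_3: C_3 → C_2 sends each 3-simplex σ to the alternating sum Σ_i (−1)^i (σ with its i-th vertex removed). For instance
  ∂[1,2,3,4] = [2,3,4] − [1,3,4] + [1,2,4] − [1,2,3],
  ∂[0,1,2,3] = [1,2,3] − [0,2,3] + [0,1,3] − [0,1,2].
The 10×5 boundary matrix has rank 4 and Smith normal form diag(1,1,1,1).

Reading off H_k = ker ∂_k / im ∂_{k+1}:

  H_0: rank C_0 − rank ∂_1 = 5 − 4 = 1, and the invariant factors of ∂_1 are all 1, so H_0 = Z.
  H_1: rank ker ∂_1 − rank ∂_2 = (10 − 4) − 6 = 0, and the invariant factors of ∂_2 are all 1, so H_1 = 0.
  H_2: rank ker ∂_2 − rank ∂_3 = (10 − 6) − 4 = 0, and the invariant factors of ∂_3 are all 1, so H_2 = 0.
  H_3: rank ker ∂_3 − rank ∂_4 = (5 − 4) − 0 = 1, and there is no ∂_4, so H_3 = Z.

As a check, the Euler characteristic is 5 − 10 + 10 − 5 = 0, which agrees with 1 − 0 + 0 − 1 = 0.

Hence the Betti numbers are b_0 = 1, b_1 = 0, b_2 = 0, b_3 = 1.

b_0 = 1, b_1 = 0, b_2 = 0, b_3 = 1.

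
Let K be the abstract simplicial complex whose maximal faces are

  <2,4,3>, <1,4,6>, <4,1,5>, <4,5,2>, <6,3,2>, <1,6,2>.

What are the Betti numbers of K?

b_0 = 1, b_1 = 1, b_2 = 0.

We work with the vertex ordering 1 < 2 < 3 < 4 < 5 < 6. The simplices of K, each written with vertices in increasing order, are:

  0-simplices (6): [1], [2], [3], [4], [5], [6]
  1-simplices (12): [1,2], [1,4], [1,5], [1,6], [2,3], [2,4], [2,5], [2,6], [3,4], [3,6], [4,5], [4,6]
  2-simplices (6): [1,2,6], [1,4,5], [1,4,6], [2,3,4], [2,3,6], [2,4,5]

Hence C_0 ≅ Z^6, C_1 ≅ Z^12, C_2 ≅ Z^6.

∂_1: C_1 → C_0 maps an edge to its endpoints' difference, ∂[p,q] = q − p. For instance
  ∂[3,4] = [4] − [3].
As a 6×12 matrix over Z this has rank 5, with invariant factors (1,1,1,1,1).

The boundary map ∂_2: C_2 → C_1 acts by ∂[p,q,r] = [q,r] − [p,r] + [p,q]. For instance
  ∂[1,2,6] = [2,6] − [1,6] + [1,2],
  ∂[1,4,6] = [4,6] − [1,6] + [1,4].
The resulting 12×6 matrix has rank 6, and its Smith normal form has invariant factors (1,1,1,1,1,1).

From H_k ≅ ker(∂_k) / im(∂_{k+1}) we obtain:

  H_0: rank C_0 − rank ∂_1 = 6 − 5 = 1, and the invariant factors of ∂_1 are all 1, so H_0 ≅ Z.
  H_1: rank ker ∂_1 − rank ∂_2 = (12 − 5) − 6 = 1, and the invariant factors of ∂_2 are all 1, so H_1 ≅ Z.
  H_2: rank ker ∂_2 − rank ∂_3 = (6 − 6) − 0 = 0, and there is no ∂_3, so H_2 ≅ 0.

As a check, the Euler characteristic is 6 − 12 + 6 = 0, which agrees with 1 − 1 + 0 = 0.
(K is a triangulation of the cylinder S^1 x I.)

Hence the Betti numbers are b_0 = 1, b_1 = 1, b_2 = 0.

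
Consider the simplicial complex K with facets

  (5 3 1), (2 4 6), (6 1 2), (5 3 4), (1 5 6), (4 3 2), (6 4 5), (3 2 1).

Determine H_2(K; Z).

H_2 = Z.

Order the vertices as 1 < 2 < 3 < 4 < 5 < 6. Listing each simplex with vertices in this order, K has dimension 2 with simplices:

  0-simplices (6): [1], [2], [3], [4], [5], [6]
  1-simplices (12): [1,2], [1,3], [1,5], [1,6], [2,3], [2,4], [2,6], [3,4], [3,5], [4,5], [4,6], [5,6]
  2-simplices (8): [1,2,3], [1,2,6], [1,3,5], [1,5,6], [2,3,4], [2,4,6], [3,4,5], [4,5,6]

giving chain groups C_0 ≅ Z^6, C_1 ≅ Z^12, C_2 ≅ Z^8.

Boundary ∂_1: C_1 → C_0 sends each edge [p,q] (with p < q) to q − p.
The 6×12 boundary matrix has rank 5 and Smith normal form diag(1,1,1,1,1).

The boundary map ∂_2: C_2 → C_1 acts by ∂[p,q,r] = [q,r] − [p,r] + [p,q]. For instance
  ∂[1,5,6] = [5,6] − [1,6] + [1,5],
  ∂[2,4,6] = [4,6] − [2,6] + [2,4].
The resulting 12×8 matrix has rank 7, and its Smith normal form has invariant factors (1,1,1,1,1,1,1).

Computing H_k = (kernel of ∂_k) / (image of ∂_{k+1}):

  H_2: rank ker ∂_2 − rank ∂_3 = (8 − 7) − 0 = 1, and there is no ∂_3, so H_2 = Z.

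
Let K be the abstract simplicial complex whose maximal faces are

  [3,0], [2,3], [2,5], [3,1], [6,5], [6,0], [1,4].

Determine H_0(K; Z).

H_0 = Z.

We work with the vertex ordering 0 < 1 < 2 < 3 < 4 < 5 < 6. The simplices of K, each written with vertices in increasing order, are:

  0-simplices (7): [0], [1], [2], [3], [4], [5], [6]
  1-simplices (7): [0,3], [0,6], [1,3], [1,4], [2,3], [2,5], [5,6]

giving chain groups C_0 ≅ Z^7, C_1 ≅ Z^7.

∂_1: C_1 → C_0 is given by ∂[p,q] = [q] − [p]. For instance
  ∂[1,3] = [3] − [1].
As a 7×7 matrix over Z this has rank 6, with invariant factors (1,1,1,1,1,1).

Now H_k = ker ∂_k / im ∂_{k+1}, so:

  H_0: rank C_0 − rank ∂_1 = 7 − 6 = 1, and the invariant factors of ∂_1 are all 1, so H_0 ≅ Z.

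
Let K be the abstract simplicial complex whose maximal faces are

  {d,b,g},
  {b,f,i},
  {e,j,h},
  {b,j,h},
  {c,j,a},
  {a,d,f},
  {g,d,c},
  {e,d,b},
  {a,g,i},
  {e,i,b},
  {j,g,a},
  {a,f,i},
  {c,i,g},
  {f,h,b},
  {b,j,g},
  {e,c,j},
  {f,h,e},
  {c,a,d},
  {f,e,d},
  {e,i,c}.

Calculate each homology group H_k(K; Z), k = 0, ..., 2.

H_0 = Z,  H_1 = Z ⊕ Z/2,  H_2 = 0.

K has 10 vertices, 30 edges, 20 triangles.
rank ∂_0 = 0, rank ∂_1 = 9 ⇒ b_0 = 10 − 0 − 9 = 1; all invariant factors of ∂_1 are 1 so no torsion. So H_0 ≅ Z.
rank ∂_1 = 9, rank ∂_2 = 20 ⇒ b_1 = 30 − 9 − 20 = 1; ∂_2 has invariant factor(s) [2] giving torsion. So H_1 ≅ Z ⊕ Z/2.
rank ∂_2 = 20, rank ∂_3 = 0 ⇒ b_2 = 20 − 20 − 0 = 0. So H_2 ≅ 0.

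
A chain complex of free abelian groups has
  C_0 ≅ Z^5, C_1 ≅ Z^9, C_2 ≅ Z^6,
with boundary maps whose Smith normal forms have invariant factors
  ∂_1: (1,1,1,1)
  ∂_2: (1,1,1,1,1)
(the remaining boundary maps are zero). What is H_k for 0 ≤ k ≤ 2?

H_0: b_0 = 5 − 0 − 4 = 1; torsion from ∂_1 factors > 1: none. So H_0 = Z.
H_1: b_1 = 9 − 4 − 5 = 0; torsion from ∂_2 factors > 1: none. So H_1 = 0.
H_2: b_2 = 6 − 5 − 0 = 1; torsion from ∂_3 factors > 1: none. So H_2 = Z.

H_0 = Z,  H_1 = 0,  H_2 = Z.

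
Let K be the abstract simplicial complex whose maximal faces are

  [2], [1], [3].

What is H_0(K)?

K has 3 vertices.
rank ∂_0 = 0, rank ∂_1 = 0 ⇒ b_0 = 3 − 0 − 0 = 3. So H_0 ≅ Z^3.

H_0 ≅ Z^3.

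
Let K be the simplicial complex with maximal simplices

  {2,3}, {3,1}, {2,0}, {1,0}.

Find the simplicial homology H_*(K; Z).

H_0 ≅ Z,  H_1 ≅ Z.

We work with the vertex ordering 0 < 1 < 2 < 3. The simplices of K, each written with vertices in increasing order, are:

  0-simplices (4): [0], [1], [2], [3]
  1-simplices (4): [0,1], [0,2], [1,3], [2,3]

giving chain groups C_0 ≅ Z^4, C_1 ≅ Z^4.

∂_1: C_1 → C_0 sends each edge [p,q] (with p < q) to q − p.
This gives a 4×4 integer matrix of rank 3; reducing to Smith normal form yields diagonal entries (1,1,1).

Reading off H_k = ker ∂_k / im ∂_{k+1}:

  H_0: rank C_0 − rank ∂_1 = 4 − 3 = 1, and the invariant factors of ∂_1 are all 1, so H_0 ≅ Z.
  H_1: rank ker ∂_1 − rank ∂_2 = (4 − 3) − 0 = 1, and there is no ∂_2, so H_1 ≅ Z.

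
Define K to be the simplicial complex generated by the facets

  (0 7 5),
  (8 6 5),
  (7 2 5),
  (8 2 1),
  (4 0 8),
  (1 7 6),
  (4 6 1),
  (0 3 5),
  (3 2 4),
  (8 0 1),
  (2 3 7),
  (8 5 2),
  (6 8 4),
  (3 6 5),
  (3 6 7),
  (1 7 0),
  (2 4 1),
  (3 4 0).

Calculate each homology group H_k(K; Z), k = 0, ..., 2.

H_0 ≅ Z,  H_1 ≅ Z × Z/2,  H_2 = 0.

K has 9 vertices, 27 edges, 18 triangles.
rank ∂_0 = 0, rank ∂_1 = 8 ⇒ b_0 = 9 − 0 − 8 = 1; all invariant factors of ∂_1 are 1 so no torsion. So H_0 = Z.
rank ∂_1 = 8, rank ∂_2 = 18 ⇒ b_1 = 27 − 8 − 18 = 1; ∂_2 has invariant factor(s) [2] giving torsion. So H_1 = Z × Z/2.
rank ∂_2 = 18, rank ∂_3 = 0 ⇒ b_2 = 18 − 18 − 0 = 0. So H_2 = 0.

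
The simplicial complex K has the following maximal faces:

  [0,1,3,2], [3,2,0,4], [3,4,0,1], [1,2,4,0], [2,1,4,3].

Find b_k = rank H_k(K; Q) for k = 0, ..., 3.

Fix the vertex order 0 < 1 < 2 < 3 < 4 and write every simplex with vertices in increasing order. Then dim K = 3 and the simplices of K are:

  0-simplices (5): [0], [1], [2], [3], [4]
  1-simplices (10): [0,1], [0,2], [0,3], [0,4], [1,2], [1,3], [1,4], [2,3], [2,4], [3,4]
  2-simplices (10): [0,1,2], [0,1,3], [0,1,4], [0,2,3], [0,2,4], [0,3,4], [1,2,3], [1,2,4], [1,3,4], [2,3,4]
  3-simplices (5): [0,1,2,3], [0,1,2,4], [0,1,3,4], [0,2,3,4], [1,2,3,4]

Hence C_0 ≅ Z^5, C_1 ≅ Z^10, C_2 ≅ Z^10, C_3 ≅ Z^5.

Boundary ∂_1: C_1 → C_0 sends each edge [p,q] (with p < q) to q − p.
As a 5×10 matrix over Z this has rank 4, with invariant factors (1,1,1,1).

∂_2: C_2 → C_1 sends each 2-simplex [p,q,r] to [q,r] − [p,r] + [p,q]. For instance
  ∂[0,1,2] = [1,2] − [0,2] + [0,1],
  ∂[0,2,3] = [2,3] − [0,3] + [0,2].
The 10×10 boundary matrix has rank 6 and Smith normal form diag(1,1,1,1,1,1).

∂_3: C_3 → C_2 sends each 3-simplex σ to the alternating sum Σ_i (−1)^i (σ with its i-th vertex removed). For instance
  ∂[1,2,3,4] = [2,3,4] − [1,3,4] + [1,2,4] − [1,2,3],
  ∂[0,2,3,4] = [2,3,4] − [0,3,4] + [0,2,4] − [0,2,3].
As a 10×5 matrix over Z this has rank 4, with invariant factors (1,1,1,1).

From H_k ≅ ker(∂_k) / im(∂_{k+1}) we obtain:

  H_0: rank C_0 − rank ∂_1 = 5 − 4 = 1, and the invariant factors of ∂_1 are all 1, so H_0 ≅ Z.
  H_1: rank ker ∂_1 − rank ∂_2 = (10 − 4) − 6 = 0, and the invariant factors of ∂_2 are all 1, so H_1 ≅ 0.
  H_2: rank ker ∂_2 − rank ∂_3 = (10 − 6) − 4 = 0, and the invariant factors of ∂_3 are all 1, so H_2 ≅ 0.
  H_3: rank ker ∂_3 − rank ∂_4 = (5 − 4) − 0 = 1, and there is no ∂_4, so H_3 ≅ Z.

As a check, the Euler characteristic is 5 − 10 + 10 − 5 = 0, which agrees with 1 − 0 + 0 − 1 = 0.

Hence the Betti numbers are b_0 = 1, b_1 = 0, b_2 = 0, b_3 = 1.

b_0 = 1, b_1 = 0, b_2 = 0, b_3 = 1.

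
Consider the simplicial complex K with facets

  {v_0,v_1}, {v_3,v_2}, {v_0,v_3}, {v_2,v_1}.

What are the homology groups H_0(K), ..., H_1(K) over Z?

We work with the vertex ordering v_0 < v_1 < v_2 < v_3. The simplices of K, each written with vertices in increasing order, are:

  0-simplices (4): [v_0], [v_1], [v_2], [v_3]
  1-simplices (4): [v_0,v_1], [v_0,v_3], [v_1,v_2], [v_2,v_3]

Hence C_0 ≅ Z^4, C_1 ≅ Z^4.

Boundary ∂_1: C_1 → C_0 maps an edge to its endpoints' difference, ∂[p,q] = q − p. For instance
  ∂[v_0,v_3] = [v_3] − [v_0].
As a 4×4 matrix over Z this has rank 3, with invariant factors (1,1,1).

Computing H_k = (kernel of ∂_k) / (image of ∂_{k+1}):

  H_0: rank C_0 − rank ∂_1 = 4 − 3 = 1, and the invariant factors of ∂_1 are all 1, so H_0 = Z.
  H_1: rank ker ∂_1 − rank ∂_2 = (4 − 3) − 0 = 1, and there is no ∂_2, so H_1 = Z.

As a check, the Euler characteristic is 4 − 4 = 0, which agrees with 1 − 1 = 0.

H_0 = Z,  H_1 = Z.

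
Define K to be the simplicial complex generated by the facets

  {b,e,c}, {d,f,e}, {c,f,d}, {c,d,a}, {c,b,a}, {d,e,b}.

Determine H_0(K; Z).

Order the vertices as a < b < c < d < e < f. Listing each simplex with vertices in this order, K has dimension 2 with simplices:

  0-simplices (6): a, b, c, d, e, f
  1-simplices (12): ab, ac, ad, bc, bd, be, cd, ce, cf, de, df, ef
  2-simplices (6): abc, acd, bce, bde, cdf, def

giving chain groups C_0 ≅ Z^6, C_1 ≅ Z^12, C_2 ≅ Z^6.

∂_1: C_1 → C_0 maps an edge to its endpoints' difference, ∂[p,q] = q − p.
As a 6×12 matrix over Z this has rank 5, with invariant factors (1,1,1,1,1).

The boundary map ∂_2: C_2 → C_1 sends each 2-simplex [p,q,r] to [q,r] − [p,r] + [p,q]. For instance
  ∂acd = cd − ad + ac,
  ∂cdf = df − cf + cd.
The 12×6 boundary matrix has rank 6 and Smith normal form diag(1,1,1,1,1,1).

From H_k ≅ ker(∂_k) / im(∂_{k+1}) we obtain:

  H_0: rank C_0 − rank ∂_1 = 6 − 5 = 1, and the invariant factors of ∂_1 are all 1, so H_0 ≅ Z.

H_0 ≅ Z.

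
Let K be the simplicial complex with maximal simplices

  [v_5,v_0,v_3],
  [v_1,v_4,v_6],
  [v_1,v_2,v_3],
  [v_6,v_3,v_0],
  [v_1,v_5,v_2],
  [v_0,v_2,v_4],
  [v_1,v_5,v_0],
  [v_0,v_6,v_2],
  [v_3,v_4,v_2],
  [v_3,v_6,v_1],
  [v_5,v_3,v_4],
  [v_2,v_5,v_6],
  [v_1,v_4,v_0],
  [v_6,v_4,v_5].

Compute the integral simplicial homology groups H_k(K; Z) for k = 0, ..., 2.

Order the vertices as v_0 < v_1 < v_2 < v_3 < v_4 < v_5 < v_6. Listing each simplex with vertices in this order, K has dimension 2 with simplices:

  0-simplices (7): [v_0], [v_1], [v_2], [v_3], [v_4], [v_5], [v_6]
  1-simplices (21): (21 of them)
  2-simplices (14): (14 of them)

so the chain groups are C_0 ≅ Z^7, C_1 ≅ Z^21, C_2 ≅ Z^14.

The boundary map ∂_1: C_1 → C_0 is given by ∂[p,q] = [q] − [p]. For instance
  ∂[v_1,v_2] = [v_2] − [v_1].
The 7×21 boundary matrix has rank 6 and Smith normal form diag(1,1,1,1,1,1).

Boundary ∂_2: C_2 → C_1 acts by ∂[p,q,r] = [q,r] − [p,r] + [p,q]. For instance
  ∂[v_0,v_3,v_6] = [v_3,v_6] − [v_0,v_6] + [v_0,v_3],
  ∂[v_2,v_3,v_4] = [v_3,v_4] − [v_2,v_4] + [v_2,v_3].
The 21×14 boundary matrix has rank 13 and Smith normal form diag(1,1,1,1,1,1,1,1,1,1,1,1,1).

Computing H_k = (kernel of ∂_k) / (image of ∂_{k+1}):

  H_0: rank C_0 − rank ∂_1 = 7 − 6 = 1, and the invariant factors of ∂_1 are all 1, so H_0 ≅ Z.
  H_1: rank ker ∂_1 − rank ∂_2 = (21 − 6) − 13 = 2, and the invariant factors of ∂_2 are all 1, so H_1 ≅ Z^2.
  H_2: rank ker ∂_2 − rank ∂_3 = (14 − 13) − 0 = 1, and there is no ∂_3, so H_2 ≅ Z.

(K is a triangulation of the torus T^2.)

H_0 ≅ Z,  H_1 ≅ Z^2,  H_2 ≅ Z.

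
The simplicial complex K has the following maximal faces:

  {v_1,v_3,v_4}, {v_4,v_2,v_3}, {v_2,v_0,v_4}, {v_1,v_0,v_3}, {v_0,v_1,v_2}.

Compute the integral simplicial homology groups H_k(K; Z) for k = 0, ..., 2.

We work with the vertex ordering v_0 < v_1 < v_2 < v_3 < v_4. The simplices of K, each written with vertices in increasing order, are:

  0-simplices (5): [v_0], [v_1], [v_2], [v_3], [v_4]
  1-simplices (10): [v_0,v_1], [v_0,v_2], [v_0,v_3], [v_0,v_4], [v_1,v_2], [v_1,v_3], [v_1,v_4], [v_2,v_3], [v_2,v_4], [v_3,v_4]
  2-simplices (5): [v_0,v_1,v_2], [v_0,v_1,v_3], [v_0,v_2,v_4], [v_1,v_3,v_4], [v_2,v_3,v_4]

Hence C_0 ≅ Z^5, C_1 ≅ Z^10, C_2 ≅ Z^5.

The boundary map ∂_1: C_1 → C_0 is given by ∂[p,q] = [q] − [p]. For instance
  ∂[v_2,v_4] = [v_4] − [v_2].
As a 5×10 matrix over Z this has rank 4, with invariant factors (1,1,1,1).

∂_2: C_2 → C_1 maps a triangle to the signed sum of its edges. For instance
  ∂[v_0,v_2,v_4] = [v_2,v_4] − [v_0,v_4] + [v_0,v_2],
  ∂[v_0,v_1,v_3] = [v_1,v_3] − [v_0,v_3] + [v_0,v_1].
This gives a 10×5 integer matrix of rank 5; reducing to Smith normal form yields diagonal entries (1,1,1,1,1).

Reading off H_k = ker ∂_k / im ∂_{k+1}:

  H_0: rank C_0 − rank ∂_1 = 5 − 4 = 1, and the invariant factors of ∂_1 are all 1, so H_0 ≅ Z.
  H_1: rank ker ∂_1 − rank ∂_2 = (10 − 4) − 5 = 1, and the invariant factors of ∂_2 are all 1, so H_1 ≅ Z.
  H_2: rank ker ∂_2 − rank ∂_3 = (5 − 5) − 0 = 0, and there is no ∂_3, so H_2 ≅ 0.

(K is a triangulation of the Möbius band.)

H_0 = Z,  H_1 = Z,  H_2 = 0.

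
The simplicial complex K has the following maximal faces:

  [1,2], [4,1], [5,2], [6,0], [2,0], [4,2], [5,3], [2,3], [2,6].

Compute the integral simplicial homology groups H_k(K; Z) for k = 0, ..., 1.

Fix the vertex order 0 < 1 < 2 < 3 < 4 < 5 < 6 and write every simplex with vertices in increasing order. Then dim K = 1 and the simplices of K are:

  0-simplices (7): [0], [1], [2], [3], [4], [5], [6]
  1-simplices (9): [0,2], [0,6], [1,2], [1,4], [2,3], [2,4], [2,5], [2,6], [3,5]

Hence C_0 ≅ Z^7, C_1 ≅ Z^9.

∂_1: C_1 → C_0 is given by ∂[p,q] = [q] − [p]. For instance
  ∂[0,6] = [6] − [0].
The 7×9 boundary matrix has rank 6 and Smith normal form diag(1,1,1,1,1,1).

Now H_k = ker ∂_k / im ∂_{k+1}, so:

  H_0: rank C_0 − rank ∂_1 = 7 − 6 = 1, and the invariant factors of ∂_1 are all 1, so H_0 = Z.
  H_1: rank ker ∂_1 − rank ∂_2 = (9 − 6) − 0 = 3, and there is no ∂_2, so H_1 = Z^3.

(K is a triangulation of a wedge of 3 circles.)

H_0 ≅ Z,  H_1 ≅ Z^3.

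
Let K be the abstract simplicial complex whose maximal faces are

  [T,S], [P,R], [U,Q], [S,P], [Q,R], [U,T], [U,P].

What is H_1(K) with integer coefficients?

K has 6 vertices, 7 edges.
rank ∂_1 = 5, rank ∂_2 = 0 ⇒ b_1 = 7 − 5 − 0 = 2. So H_1 = Z^2.

H_1 = Z^2.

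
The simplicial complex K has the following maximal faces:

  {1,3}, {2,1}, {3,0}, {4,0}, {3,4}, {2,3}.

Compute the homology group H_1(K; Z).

Order the vertices as 0 < 1 < 2 < 3 < 4. Listing each simplex with vertices in this order, K has dimension 1 with simplices:

  0-simplices (5): [0], [1], [2], [3], [4]
  1-simplices (6): [0,3], [0,4], [1,2], [1,3], [2,3], [3,4]

Hence C_0 ≅ Z^5, C_1 ≅ Z^6.

∂_1: C_1 → C_0 sends each edge [p,q] (with p < q) to q − p. For instance
  ∂[1,3] = [3] − [1].
This gives a 5×6 integer matrix of rank 4; reducing to Smith normal form yields diagonal entries (1,1,1,1).

Now H_k = ker ∂_k / im ∂_{k+1}, so:

  H_1: rank ker ∂_1 − rank ∂_2 = (6 − 4) − 0 = 2, and there is no ∂_2, so H_1 ≅ Z^2.

H_1 ≅ Z^2.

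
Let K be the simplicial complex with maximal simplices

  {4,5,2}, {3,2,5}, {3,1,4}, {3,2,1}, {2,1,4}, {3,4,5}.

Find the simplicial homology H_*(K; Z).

H_0 = Z,  H_1 = 0,  H_2 = Z.

Fix the vertex order 1 < 2 < 3 < 4 < 5 and write every simplex with vertices in increasing order. Then dim K = 2 and the simplices of K are:

  0-simplices (5): [1], [2], [3], [4], [5]
  1-simplices (9): [1,2], [1,3], [1,4], [2,3], [2,4], [2,5], [3,4], [3,5], [4,5]
  2-simplices (6): [1,2,3], [1,2,4], [1,3,4], [2,3,5], [2,4,5], [3,4,5]

giving chain groups C_0 ≅ Z^5, C_1 ≅ Z^9, C_2 ≅ Z^6.

The boundary map ∂_1: C_1 → C_0 is given by ∂[p,q] = [q] − [p].
As a 5×9 matrix over Z this has rank 4, with invariant factors (1,1,1,1).

∂_2: C_2 → C_1 sends each 2-simplex [p,q,r] to [q,r] − [p,r] + [p,q]. For instance
  ∂[1,2,4] = [2,4] − [1,4] + [1,2],
  ∂[3,4,5] = [4,5] − [3,5] + [3,4].
This gives a 9×6 integer matrix of rank 5; reducing to Smith normal form yields diagonal entries (1,1,1,1,1).

Reading off H_k = ker ∂_k / im ∂_{k+1}:

  H_0: rank C_0 − rank ∂_1 = 5 − 4 = 1, and the invariant factors of ∂_1 are all 1, so H_0 = Z.
  H_1: rank ker ∂_1 − rank ∂_2 = (9 − 4) − 5 = 0, and the invariant factors of ∂_2 are all 1, so H_1 = 0.
  H_2: rank ker ∂_2 − rank ∂_3 = (6 − 5) − 0 = 1, and there is no ∂_3, so H_2 = Z.

(K is a triangulation of the 2-sphere S^2.)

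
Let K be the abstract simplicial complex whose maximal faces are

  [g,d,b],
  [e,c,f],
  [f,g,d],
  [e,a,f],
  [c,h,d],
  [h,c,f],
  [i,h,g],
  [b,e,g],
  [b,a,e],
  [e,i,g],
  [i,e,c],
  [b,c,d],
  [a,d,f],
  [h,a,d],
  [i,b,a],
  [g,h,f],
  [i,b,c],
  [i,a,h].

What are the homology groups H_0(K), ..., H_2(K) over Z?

H_0 = Z,  H_1 = Z ⊕ Z_2,  H_2 = 0.

K has 9 vertices, 27 edges, 18 triangles.
rank ∂_0 = 0, rank ∂_1 = 8 ⇒ b_0 = 9 − 0 − 8 = 1; all invariant factors of ∂_1 are 1 so no torsion. So H_0 = Z.
rank ∂_1 = 8, rank ∂_2 = 18 ⇒ b_1 = 27 − 8 − 18 = 1; ∂_2 has invariant factor(s) [2] giving torsion. So H_1 = Z ⊕ Z_2.
rank ∂_2 = 18, rank ∂_3 = 0 ⇒ b_2 = 18 − 18 − 0 = 0. So H_2 = 0.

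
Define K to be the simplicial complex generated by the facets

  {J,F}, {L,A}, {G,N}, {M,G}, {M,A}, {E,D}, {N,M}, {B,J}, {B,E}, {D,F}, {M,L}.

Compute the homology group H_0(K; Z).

H_0 = Z^2.

Fix the vertex order A < B < D < E < F < G < J < L < M < N and write every simplex with vertices in increasing order. Then dim K = 1 and the simplices of K are:

  0-simplices (10): A, B, D, E, F, G, J, L, M, N
  1-simplices (11): AL, AM, BE, BJ, DE, DF, FJ, GM, GN, LM, MN

so the chain groups are C_0 ≅ Z^10, C_1 ≅ Z^11.

∂_1: C_1 → C_0 is given by ∂[p,q] = [q] − [p].
The 10×11 boundary matrix has rank 8 and Smith normal form diag(1,1,1,1,1,1,1,1).

Now H_k = ker ∂_k / im ∂_{k+1}, so:

  H_0: rank C_0 − rank ∂_1 = 10 − 8 = 2, and the invariant factors of ∂_1 are all 1, so H_0 = Z^2.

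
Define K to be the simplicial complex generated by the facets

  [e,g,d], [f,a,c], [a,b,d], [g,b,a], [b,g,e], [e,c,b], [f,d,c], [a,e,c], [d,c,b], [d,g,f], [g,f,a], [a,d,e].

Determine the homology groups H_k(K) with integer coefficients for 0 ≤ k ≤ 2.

H_0 ≅ Z,  H_1 ≅ Z/2,  H_2 = 0.

Fix the vertex order a < b < c < d < e < f < g and write every simplex with vertices in increasing order. Then dim K = 2 and the simplices of K are:

  0-simplices (7): a, b, c, d, e, f, g
  1-simplices (18): ab, ac, ad, ae, af, ag, bc, bd, be, bg, cd, ce, cf, de, df, dg, eg, fg
  2-simplices (12): abd, abg, ace, acf, ade, afg, bcd, bce, beg, cdf, deg, dfg

so the chain groups are C_0 ≅ Z^7, C_1 ≅ Z^18, C_2 ≅ Z^12.

∂_1: C_1 → C_0 maps an edge to its endpoints' difference, ∂[p,q] = q − p. For instance
  ∂ag = g − a.
This gives a 7×18 integer matrix of rank 6; reducing to Smith normal form yields diagonal entries (1,1,1,1,1,1).

Boundary ∂_2: C_2 → C_1 acts by ∂[p,q,r] = [q,r] − [p,r] + [p,q]. For instance
  ∂beg = eg − bg + be,
  ∂cdf = df − cf + cd.
As a 18×12 matrix over Z this has rank 12, with invariant factors (1,1,1,1,1,1,1,1,1,1,1,2).

Now H_k = ker ∂_k / im ∂_{k+1}, so:

  H_0: rank C_0 − rank ∂_1 = 7 − 6 = 1, and the invariant factors of ∂_1 are all 1, so H_0 ≅ Z.
  H_1: rank ker ∂_1 − rank ∂_2 = (18 − 6) − 12 = 0, and ∂_2 has invariant factor 2 > 1, so H_1 ≅ Z/2.
  H_2: rank ker ∂_2 − rank ∂_3 = (12 − 12) − 0 = 0, and there is no ∂_3, so H_2 ≅ 0.

As a check, the Euler characteristic is 7 − 18 + 12 = 1, which agrees with 1 − 0 + 0 = 1.
(K is a triangulation of the real projective plane RP^2.)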